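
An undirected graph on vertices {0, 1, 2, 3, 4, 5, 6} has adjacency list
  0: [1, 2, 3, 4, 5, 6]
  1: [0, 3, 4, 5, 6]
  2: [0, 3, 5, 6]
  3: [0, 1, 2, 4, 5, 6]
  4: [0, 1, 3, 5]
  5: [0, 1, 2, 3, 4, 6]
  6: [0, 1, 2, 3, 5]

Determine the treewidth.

A width-4 tree decomposition is:
Bags: B1 = {0, 1, 3, 5, 6}  B2 = {0, 2, 3, 5, 6}  B3 = {0, 1, 3, 4, 5}
Tree: B1–B2, B1–B3
The largest bag has 5 vertices, giving width 4; this decomposition certifies tw(G) ≤ 4. Conversely, {0, 1, 3, 4, 5} is a clique of size 5, and the vertices of any clique must share a bag in every tree decomposition; so some bag has ≥ 5 vertices and tw(G) ≥ 4. Therefore the treewidth is 4.

4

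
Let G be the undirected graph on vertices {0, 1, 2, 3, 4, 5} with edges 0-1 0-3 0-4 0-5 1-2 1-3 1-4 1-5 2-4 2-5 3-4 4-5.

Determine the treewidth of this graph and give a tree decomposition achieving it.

The largest bag has 4 vertices, giving width 3; this decomposition certifies tw(G) ≤ 3. On the other hand G contains the 4-clique {0, 1, 3, 4}. A clique must lie in a single bag of any decomposition, so no decomposition can have width below 3. Therefore the treewidth is 3.

Treewidth 3.
One such decomposition:
Bags: B1 = {0, 1, 4, 5}  B2 = {0, 1, 3, 4}  B3 = {1, 2, 4, 5}
Tree: B1–B2, B1–B3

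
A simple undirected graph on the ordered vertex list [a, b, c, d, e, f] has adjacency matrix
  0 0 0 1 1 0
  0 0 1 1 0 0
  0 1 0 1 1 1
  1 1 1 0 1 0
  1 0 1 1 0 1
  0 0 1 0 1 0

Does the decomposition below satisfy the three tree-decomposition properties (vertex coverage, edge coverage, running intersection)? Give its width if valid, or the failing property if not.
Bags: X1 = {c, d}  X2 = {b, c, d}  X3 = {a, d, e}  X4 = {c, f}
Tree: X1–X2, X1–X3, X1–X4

No — edge (e,c) lies in no bag.

A tree decomposition must satisfy three properties: every vertex lies in some bag; for every edge, both endpoints lie together in some bag; and for every vertex, the bags containing it form a connected subtree. Here edge (e,c) lies in no bag, so the decomposition is invalid.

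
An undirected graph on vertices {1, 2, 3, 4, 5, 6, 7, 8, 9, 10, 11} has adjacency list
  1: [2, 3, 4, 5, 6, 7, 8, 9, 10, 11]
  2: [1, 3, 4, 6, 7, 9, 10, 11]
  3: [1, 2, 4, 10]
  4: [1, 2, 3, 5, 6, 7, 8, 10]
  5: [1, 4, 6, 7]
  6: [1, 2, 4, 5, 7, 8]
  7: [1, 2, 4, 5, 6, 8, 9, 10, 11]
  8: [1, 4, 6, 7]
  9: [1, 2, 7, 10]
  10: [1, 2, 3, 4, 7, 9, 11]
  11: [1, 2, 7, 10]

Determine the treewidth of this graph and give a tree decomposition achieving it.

Treewidth 4.
One such decomposition:
Bags: B1 = {1, 2, 4, 6, 7}  B2 = {1, 4, 5, 6, 7}  B3 = {1, 2, 4, 7, 10}  B4 = {1, 2, 3, 4, 10}  B5 = {1, 2, 7, 10, 11}  B6 = {1, 2, 7, 9, 10}  B7 = {1, 4, 6, 7, 8}
Tree: B1–B2, B1–B3, B3–B4, B3–B5, B5–B6, B2–B7

The largest bag has 5 vertices, giving width 4; this decomposition certifies tw(G) ≤ 4. Conversely, {1, 2, 3, 4, 10} is a clique of size 5, and the vertices of any clique must share a bag in every tree decomposition; so some bag has ≥ 5 vertices and tw(G) ≥ 4. Hence tw(G) = 4 exactly.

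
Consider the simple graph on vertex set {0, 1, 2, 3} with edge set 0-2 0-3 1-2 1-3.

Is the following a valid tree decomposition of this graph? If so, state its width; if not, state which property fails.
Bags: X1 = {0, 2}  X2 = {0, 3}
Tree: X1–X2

No — vertex 1 appears in no bag.

A tree decomposition must satisfy three properties: every vertex lies in some bag; for every edge, both endpoints lie together in some bag; and for every vertex, the bags containing it form a connected subtree. Here vertex 1 appears in no bag, so the decomposition is invalid.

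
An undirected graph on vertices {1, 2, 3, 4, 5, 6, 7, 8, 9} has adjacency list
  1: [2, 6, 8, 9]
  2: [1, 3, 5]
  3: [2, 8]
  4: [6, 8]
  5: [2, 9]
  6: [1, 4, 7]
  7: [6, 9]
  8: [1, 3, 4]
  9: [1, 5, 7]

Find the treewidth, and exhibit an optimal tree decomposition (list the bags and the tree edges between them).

The largest bag has 4 vertices, giving width 3; this decomposition certifies tw(G) ≤ 3. For the lower bound: the 4 vertex sets {4,6,7}, {9}, {1}, {2,3,5,8} are disjoint, each induces a connected subgraph, and every pair is joined by at least one edge of G. Contracting each set to a single vertex therefore yields K_{4} as a minor, and since treewidth is minor-monotone, tw(G) ≥ tw(K_{4}) = 3. Therefore the treewidth is 3.

Treewidth 3.
Bags: B1 = {4, 6, 7, 9}  B2 = {1, 4, 6, 9}  B3 = {1, 4, 8, 9}  B4 = {1, 5, 8, 9}  B5 = {1, 2, 5, 8}  B6 = {2, 3, 5, 8}
Tree: B1–B2, B2–B3, B3–B4, B4–B5, B5–B6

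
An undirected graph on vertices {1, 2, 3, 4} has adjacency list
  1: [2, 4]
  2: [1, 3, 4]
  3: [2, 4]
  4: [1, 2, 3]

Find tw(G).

2

A width-2 tree decomposition is:
Bags: B1 = {1, 2, 4}  B2 = {2, 3, 4}
Tree: B1–B2
Each bag holds 3 vertices, so the decomposition has width 2, which upper-bounds the treewidth. On the other hand G contains the 3-clique {1, 2, 4}. A clique must lie in a single bag of any decomposition, so no decomposition can have width below 2. Hence tw(G) = 2 exactly.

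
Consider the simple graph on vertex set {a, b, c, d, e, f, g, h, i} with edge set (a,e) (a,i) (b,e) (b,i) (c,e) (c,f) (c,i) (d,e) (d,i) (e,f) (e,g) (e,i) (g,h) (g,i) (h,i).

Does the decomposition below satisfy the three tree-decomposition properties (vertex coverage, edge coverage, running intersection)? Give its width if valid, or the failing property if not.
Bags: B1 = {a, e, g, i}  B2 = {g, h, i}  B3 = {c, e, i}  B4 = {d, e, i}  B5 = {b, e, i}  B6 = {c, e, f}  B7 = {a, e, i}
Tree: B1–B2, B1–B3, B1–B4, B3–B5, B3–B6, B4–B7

No — bags containing vertex a are not connected in the tree.

A tree decomposition must satisfy three properties: every vertex lies in some bag; for every edge, both endpoints lie together in some bag; and for every vertex, the bags containing it form a connected subtree. Here bags containing vertex a are not connected in the tree, so the decomposition is invalid.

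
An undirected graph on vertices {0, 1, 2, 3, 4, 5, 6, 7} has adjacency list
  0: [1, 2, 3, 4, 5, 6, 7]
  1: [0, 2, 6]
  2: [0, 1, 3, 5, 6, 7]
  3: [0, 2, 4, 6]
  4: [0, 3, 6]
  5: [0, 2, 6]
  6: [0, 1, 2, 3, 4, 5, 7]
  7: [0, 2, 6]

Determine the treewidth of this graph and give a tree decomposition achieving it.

Treewidth 3.
One optimal decomposition is:
Bags: B1 = {0, 2, 6, 7}  B2 = {0, 1, 2, 6}  B3 = {0, 2, 3, 6}  B4 = {0, 3, 4, 6}  B5 = {0, 2, 5, 6}
Tree: B1–B2, B2–B3, B3–B4, B1–B5

Every bag has size at most 4, so the width is 4 − 1 = 3 and tw(G) ≤ 3. On the other hand G contains the 4-clique {0, 1, 2, 6}. A clique must lie in a single bag of any decomposition, so no decomposition can have width below 3. Combining the bounds, tw(G) = 3.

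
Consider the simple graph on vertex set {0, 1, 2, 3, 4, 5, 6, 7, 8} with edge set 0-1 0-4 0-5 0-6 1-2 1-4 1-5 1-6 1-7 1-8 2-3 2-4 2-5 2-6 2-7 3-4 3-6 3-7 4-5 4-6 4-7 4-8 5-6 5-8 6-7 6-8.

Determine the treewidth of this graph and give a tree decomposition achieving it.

The largest bag has 5 vertices, giving width 4; this decomposition certifies tw(G) ≤ 4. Conversely, {0, 1, 4, 5, 6} is a clique of size 5, and the vertices of any clique must share a bag in every tree decomposition; so some bag has ≥ 5 vertices and tw(G) ≥ 4. Combining the bounds, tw(G) = 4.

Treewidth 4.
One such decomposition:
Bags: B1 = {1, 2, 4, 6, 7}  B2 = {1, 2, 4, 5, 6}  B3 = {0, 1, 4, 5, 6}  B4 = {1, 4, 5, 6, 8}  B5 = {2, 3, 4, 6, 7}
Tree: B1–B2, B2–B3, B3–B4, B1–B5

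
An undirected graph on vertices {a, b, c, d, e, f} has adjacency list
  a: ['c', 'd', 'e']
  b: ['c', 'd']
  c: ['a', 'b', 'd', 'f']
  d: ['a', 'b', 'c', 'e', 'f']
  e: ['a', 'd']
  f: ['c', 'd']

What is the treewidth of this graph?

2

A width-2 tree decomposition is:
Bags: B1 = {c, d, f}  B2 = {b, c, d}  B3 = {a, c, d}  B4 = {a, d, e}
Tree: B1–B2, B2–B3, B3–B4
The largest bag has 3 vertices, giving width 2; this decomposition certifies tw(G) ≤ 2. On the other hand G contains the 3-clique {a, d, e}. A clique must lie in a single bag of any decomposition, so no decomposition can have width below 2. Hence tw(G) = 2 exactly.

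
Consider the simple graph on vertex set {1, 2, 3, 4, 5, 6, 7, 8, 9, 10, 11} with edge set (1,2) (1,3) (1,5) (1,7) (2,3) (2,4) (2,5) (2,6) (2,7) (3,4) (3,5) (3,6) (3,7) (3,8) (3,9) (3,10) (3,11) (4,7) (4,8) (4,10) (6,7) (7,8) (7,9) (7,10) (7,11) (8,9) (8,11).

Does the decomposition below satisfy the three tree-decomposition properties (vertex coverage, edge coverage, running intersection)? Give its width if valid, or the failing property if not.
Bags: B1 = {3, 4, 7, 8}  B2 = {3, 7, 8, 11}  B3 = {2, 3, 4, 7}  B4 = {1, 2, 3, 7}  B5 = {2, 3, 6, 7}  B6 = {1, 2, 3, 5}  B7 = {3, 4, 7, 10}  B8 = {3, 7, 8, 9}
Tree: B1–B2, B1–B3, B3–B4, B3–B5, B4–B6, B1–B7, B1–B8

Vertex coverage: the bags together contain {1, 2, 3, 4, 5, 6, 7, 8, 9, 10, 11}, the full vertex set. Edge coverage: each edge of G has both endpoints in at least one bag. Running intersection: for every vertex, the bags containing it form a connected subtree. All three properties hold, so this is a valid tree decomposition of width max|bag| − 1 = 3, and hence tw(G) ≤ 3.

Yes; width 3.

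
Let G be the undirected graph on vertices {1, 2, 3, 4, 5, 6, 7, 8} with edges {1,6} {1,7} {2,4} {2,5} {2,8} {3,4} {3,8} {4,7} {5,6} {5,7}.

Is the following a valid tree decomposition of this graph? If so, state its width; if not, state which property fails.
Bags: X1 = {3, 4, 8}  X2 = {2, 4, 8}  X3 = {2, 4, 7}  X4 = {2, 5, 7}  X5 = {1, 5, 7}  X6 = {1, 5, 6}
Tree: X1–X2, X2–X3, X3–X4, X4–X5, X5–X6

Yes; width 2.

Every vertex of G appears in some bag (union = {1, 2, 3, 4, 5, 6, 7, 8}); every edge is covered by a bag; and for each vertex v the set of bags containing v is connected in the bag tree. The decomposition is therefore valid. The largest bag has 3 vertices, so the width is 2.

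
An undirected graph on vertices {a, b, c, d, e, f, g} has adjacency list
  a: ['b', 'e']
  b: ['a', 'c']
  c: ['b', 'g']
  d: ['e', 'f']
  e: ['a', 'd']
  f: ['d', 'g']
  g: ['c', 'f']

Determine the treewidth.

2

A width-2 tree decomposition is:
Bags: B1 = {d, e, f}  B2 = {a, e, f}  B3 = {a, b, f}  B4 = {b, c, f}  B5 = {c, f, g}
Tree: B1–B2, B2–B3, B3–B4, B4–B5
Every bag has size at most 3, so the width is 3 − 1 = 2 and tw(G) ≤ 2. For the lower bound, G contains the cycle f–d–e–a–b–c–g–f, so G is not a forest; only forests have treewidth ≤ 1, hence tw(G) ≥ 2. Therefore the treewidth is 2.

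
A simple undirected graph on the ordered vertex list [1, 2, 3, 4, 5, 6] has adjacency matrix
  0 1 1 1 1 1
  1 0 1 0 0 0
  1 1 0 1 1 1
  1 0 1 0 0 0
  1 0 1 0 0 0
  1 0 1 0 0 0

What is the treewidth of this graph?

2

A width-2 tree decomposition is:
Bags: B1 = {1, 2, 3}  B2 = {1, 3, 5}  B3 = {1, 3, 4}  B4 = {1, 3, 6}
Tree: B1–B2, B2–B3, B3–B4
Each bag holds 3 vertices, so the decomposition has width 2, which upper-bounds the treewidth. On the other hand G contains the 3-clique {1, 2, 3}. A clique must lie in a single bag of any decomposition, so no decomposition can have width below 2. Hence tw(G) = 2 exactly.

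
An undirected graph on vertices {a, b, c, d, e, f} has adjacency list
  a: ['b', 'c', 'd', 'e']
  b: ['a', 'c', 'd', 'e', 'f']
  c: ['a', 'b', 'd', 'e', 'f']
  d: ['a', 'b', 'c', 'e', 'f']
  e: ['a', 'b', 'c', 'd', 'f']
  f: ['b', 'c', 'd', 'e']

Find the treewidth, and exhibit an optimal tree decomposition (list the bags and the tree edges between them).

Treewidth 4.
One optimal decomposition is:
Bags: B1 = {b, c, d, e, f}  B2 = {a, b, c, d, e}
Tree: B1–B2

The largest bag has 5 vertices, giving width 4; this decomposition certifies tw(G) ≤ 4. For the lower bound, the 5 vertices {b, c, d, e, f} are pairwise adjacent, and any tree decomposition puts a clique entirely inside one bag — forcing width ≥ 4. Therefore the treewidth is 4.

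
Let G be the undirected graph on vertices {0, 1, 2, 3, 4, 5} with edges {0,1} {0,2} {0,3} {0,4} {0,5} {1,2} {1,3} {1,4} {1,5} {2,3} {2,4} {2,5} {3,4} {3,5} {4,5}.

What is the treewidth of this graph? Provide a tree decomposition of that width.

A single bag containing all 6 vertices is trivially a valid decomposition of width 5. For the lower bound, the 6 vertices {0, 1, 2, 3, 4, 5} are pairwise adjacent, and any tree decomposition puts a clique entirely inside one bag — forcing width ≥ 5. Therefore the treewidth is 5.

Treewidth 5.
Bags: B1 = {0, 1, 2, 3, 4, 5}
Tree: (single bag)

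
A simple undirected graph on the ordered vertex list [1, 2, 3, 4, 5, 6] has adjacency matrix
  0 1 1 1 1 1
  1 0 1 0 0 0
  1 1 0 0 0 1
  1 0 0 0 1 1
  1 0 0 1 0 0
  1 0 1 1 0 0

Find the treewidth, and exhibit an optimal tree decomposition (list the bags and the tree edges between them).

The largest bag has 3 vertices, giving width 2; this decomposition certifies tw(G) ≤ 2. For the lower bound, the 3 vertices {1, 2, 3} are pairwise adjacent, and any tree decomposition puts a clique entirely inside one bag — forcing width ≥ 2. Hence tw(G) = 2 exactly.

Treewidth 2.
Bags: B1 = {1, 4, 6}  B2 = {1, 4, 5}  B3 = {1, 3, 6}  B4 = {1, 2, 3}
Tree: B1–B2, B1–B3, B3–B4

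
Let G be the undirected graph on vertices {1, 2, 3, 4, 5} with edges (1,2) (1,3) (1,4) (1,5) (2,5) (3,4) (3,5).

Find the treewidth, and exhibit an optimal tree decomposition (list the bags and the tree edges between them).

Treewidth 2.
Bags: B1 = {1, 2, 5}  B2 = {1, 3, 5}  B3 = {1, 3, 4}
Tree: B1–B2, B2–B3

The largest bag has 3 vertices, giving width 2; this decomposition certifies tw(G) ≤ 2. On the other hand G contains the 3-clique {1, 2, 5}. A clique must lie in a single bag of any decomposition, so no decomposition can have width below 2. Hence tw(G) = 2 exactly.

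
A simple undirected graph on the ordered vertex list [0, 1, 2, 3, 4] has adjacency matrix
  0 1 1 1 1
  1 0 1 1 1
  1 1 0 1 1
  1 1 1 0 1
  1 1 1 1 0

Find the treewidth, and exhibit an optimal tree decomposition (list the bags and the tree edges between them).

With just one bag of size 5, the width is 5 − 1 = 4, so tw(G) ≤ 4. For the lower bound, the 5 vertices {0, 1, 2, 3, 4} are pairwise adjacent, and any tree decomposition puts a clique entirely inside one bag — forcing width ≥ 4. The upper and lower bounds meet at 4, so that is the treewidth.

Treewidth 4.
One such decomposition:
Bags: B1 = {0, 1, 2, 3, 4}
Tree: (single bag)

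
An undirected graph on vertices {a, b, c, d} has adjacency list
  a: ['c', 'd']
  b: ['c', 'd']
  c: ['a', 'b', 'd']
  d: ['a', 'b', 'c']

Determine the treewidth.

A width-2 tree decomposition is:
Bags: B1 = {a, c, d}  B2 = {b, c, d}
Tree: B1–B2
The largest bag has 3 vertices, giving width 2; this decomposition certifies tw(G) ≤ 2. Conversely, {a, c, d} is a clique of size 3, and the vertices of any clique must share a bag in every tree decomposition; so some bag has ≥ 3 vertices and tw(G) ≥ 2. The upper and lower bounds meet at 2, so that is the treewidth.

2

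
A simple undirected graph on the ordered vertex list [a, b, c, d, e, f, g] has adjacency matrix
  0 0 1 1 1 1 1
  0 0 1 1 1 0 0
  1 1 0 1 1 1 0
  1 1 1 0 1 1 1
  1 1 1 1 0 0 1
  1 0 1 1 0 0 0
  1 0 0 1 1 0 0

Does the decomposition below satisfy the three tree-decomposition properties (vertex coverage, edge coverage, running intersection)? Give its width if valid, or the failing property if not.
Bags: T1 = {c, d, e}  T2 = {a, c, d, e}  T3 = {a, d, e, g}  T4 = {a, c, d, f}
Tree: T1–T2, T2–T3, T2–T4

No — vertex b appears in no bag.

A tree decomposition must satisfy three properties: every vertex lies in some bag; for every edge, both endpoints lie together in some bag; and for every vertex, the bags containing it form a connected subtree. Here vertex b appears in no bag, so the decomposition is invalid.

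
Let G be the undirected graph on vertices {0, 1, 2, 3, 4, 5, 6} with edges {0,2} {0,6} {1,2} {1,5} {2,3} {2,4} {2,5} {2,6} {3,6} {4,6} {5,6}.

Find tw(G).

A width-2 tree decomposition is:
Bags: B1 = {2, 3, 6}  B2 = {2, 5, 6}  B3 = {2, 4, 6}  B4 = {0, 2, 6}  B5 = {1, 2, 5}
Tree: B1–B2, B1–B3, B3–B4, B2–B5
Every bag has size at most 3, so the width is 3 − 1 = 2 and tw(G) ≤ 2. On the other hand G contains the 3-clique {1, 2, 5}. A clique must lie in a single bag of any decomposition, so no decomposition can have width below 2. Hence tw(G) = 2 exactly.

2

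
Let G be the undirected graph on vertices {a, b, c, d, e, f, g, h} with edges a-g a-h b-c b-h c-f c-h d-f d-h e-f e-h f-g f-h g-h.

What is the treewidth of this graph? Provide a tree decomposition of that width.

Treewidth 2.
One optimal decomposition is:
Bags: B1 = {b, c, h}  B2 = {c, f, h}  B3 = {f, g, h}  B4 = {e, f, h}  B5 = {d, f, h}  B6 = {a, g, h}
Tree: B1–B2, B2–B3, B3–B4, B4–B5, B3–B6

The largest bag has 3 vertices, giving width 2; this decomposition certifies tw(G) ≤ 2. Conversely, {a, g, h} is a clique of size 3, and the vertices of any clique must share a bag in every tree decomposition; so some bag has ≥ 3 vertices and tw(G) ≥ 2. The upper and lower bounds meet at 2, so that is the treewidth.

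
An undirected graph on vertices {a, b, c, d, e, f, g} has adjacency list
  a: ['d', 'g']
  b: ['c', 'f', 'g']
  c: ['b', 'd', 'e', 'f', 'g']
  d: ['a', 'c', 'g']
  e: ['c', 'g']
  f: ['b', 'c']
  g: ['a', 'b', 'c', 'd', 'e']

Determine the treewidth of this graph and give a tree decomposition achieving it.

Treewidth 2.
Bags: B1 = {b, c, f}  B2 = {b, c, g}  B3 = {c, e, g}  B4 = {c, d, g}  B5 = {a, d, g}
Tree: B1–B2, B2–B3, B2–B4, B4–B5

Each bag holds 3 vertices, so the decomposition has width 2, which upper-bounds the treewidth. Conversely, {c, d, g} is a clique of size 3, and the vertices of any clique must share a bag in every tree decomposition; so some bag has ≥ 3 vertices and tw(G) ≥ 2. The upper and lower bounds meet at 2, so that is the treewidth.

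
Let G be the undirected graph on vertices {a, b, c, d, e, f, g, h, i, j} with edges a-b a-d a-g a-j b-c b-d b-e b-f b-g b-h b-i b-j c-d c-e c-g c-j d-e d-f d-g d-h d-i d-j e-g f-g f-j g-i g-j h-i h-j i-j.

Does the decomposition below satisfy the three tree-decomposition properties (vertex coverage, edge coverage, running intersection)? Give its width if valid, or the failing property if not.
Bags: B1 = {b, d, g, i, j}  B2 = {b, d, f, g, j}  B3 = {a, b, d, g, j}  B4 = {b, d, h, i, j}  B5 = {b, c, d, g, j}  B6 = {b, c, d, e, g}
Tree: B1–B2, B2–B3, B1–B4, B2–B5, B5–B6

Checking the three conditions: (i) the bags cover all of {a, b, c, d, e, f, g, h, i, j}; (ii) for each edge, some bag contains both endpoints; (iii) the bags containing any fixed vertex form a subtree. All hold, so the decomposition is valid with width 5 − 1 = 4.

Yes; width 4.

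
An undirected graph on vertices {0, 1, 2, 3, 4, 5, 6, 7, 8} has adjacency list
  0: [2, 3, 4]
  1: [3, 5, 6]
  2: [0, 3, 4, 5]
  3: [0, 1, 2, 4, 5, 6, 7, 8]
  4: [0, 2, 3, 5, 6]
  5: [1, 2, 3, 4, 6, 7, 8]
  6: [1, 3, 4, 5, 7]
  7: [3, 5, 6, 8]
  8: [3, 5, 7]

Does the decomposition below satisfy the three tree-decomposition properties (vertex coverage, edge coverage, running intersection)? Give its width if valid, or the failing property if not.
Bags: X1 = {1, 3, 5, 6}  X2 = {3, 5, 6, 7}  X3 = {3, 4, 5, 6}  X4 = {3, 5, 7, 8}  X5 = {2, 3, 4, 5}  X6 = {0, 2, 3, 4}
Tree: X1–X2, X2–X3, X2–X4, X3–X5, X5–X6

Every vertex of G appears in some bag (union = {0, 1, 2, 3, 4, 5, 6, 7, 8}); every edge is covered by a bag; and for each vertex v the set of bags containing v is connected in the bag tree. The decomposition is therefore valid. The largest bag has 4 vertices, so the width is 3.

Yes; width 3.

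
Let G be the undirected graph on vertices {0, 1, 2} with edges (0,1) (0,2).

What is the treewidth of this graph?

1

A width-1 tree decomposition is:
Bags: B1 = {0, 1}  B2 = {0, 2}
Tree: B1–B2
Each bag holds 2 vertices, so the decomposition has width 1, which upper-bounds the treewidth. Any graph with an edge has treewidth ≥ 1, and G has the edge 1–0. Therefore the treewidth is 1.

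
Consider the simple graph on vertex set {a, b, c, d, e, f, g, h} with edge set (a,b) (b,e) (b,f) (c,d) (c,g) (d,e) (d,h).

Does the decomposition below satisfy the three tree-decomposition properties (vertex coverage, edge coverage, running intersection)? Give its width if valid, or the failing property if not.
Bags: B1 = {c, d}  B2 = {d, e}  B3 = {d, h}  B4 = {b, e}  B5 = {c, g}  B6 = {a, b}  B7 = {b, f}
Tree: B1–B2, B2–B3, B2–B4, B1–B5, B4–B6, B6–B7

Yes; width 1.

Vertex coverage: the bags together contain {a, b, c, d, e, f, g, h}, the full vertex set. Edge coverage: each edge of G has both endpoints in at least one bag. Running intersection: for every vertex, the bags containing it form a connected subtree. All three properties hold, so this is a valid tree decomposition of width max|bag| − 1 = 1, and hence tw(G) ≤ 1.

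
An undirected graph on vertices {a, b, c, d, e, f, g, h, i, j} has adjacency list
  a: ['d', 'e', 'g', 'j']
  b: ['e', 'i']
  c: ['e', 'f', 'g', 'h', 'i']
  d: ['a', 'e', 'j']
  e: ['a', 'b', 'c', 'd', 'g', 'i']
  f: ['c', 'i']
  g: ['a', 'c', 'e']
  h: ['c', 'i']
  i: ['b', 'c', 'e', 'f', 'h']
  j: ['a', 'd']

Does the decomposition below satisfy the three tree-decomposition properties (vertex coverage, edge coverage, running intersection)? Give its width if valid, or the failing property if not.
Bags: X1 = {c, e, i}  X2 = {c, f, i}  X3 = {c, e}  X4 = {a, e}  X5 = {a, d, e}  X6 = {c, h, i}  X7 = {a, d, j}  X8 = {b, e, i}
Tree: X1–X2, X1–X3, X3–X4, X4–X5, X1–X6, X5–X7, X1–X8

A tree decomposition must satisfy three properties: every vertex lies in some bag; for every edge, both endpoints lie together in some bag; and for every vertex, the bags containing it form a connected subtree. Here vertex g appears in no bag, so the decomposition is invalid.

No — vertex g appears in no bag.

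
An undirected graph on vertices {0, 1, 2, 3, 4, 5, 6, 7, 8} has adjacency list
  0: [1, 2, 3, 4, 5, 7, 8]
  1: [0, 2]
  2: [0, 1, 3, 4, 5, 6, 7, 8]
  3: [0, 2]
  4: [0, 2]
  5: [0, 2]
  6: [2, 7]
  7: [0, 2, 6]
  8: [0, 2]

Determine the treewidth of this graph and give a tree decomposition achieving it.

Every bag has size at most 3, so the width is 3 − 1 = 2 and tw(G) ≤ 2. For the lower bound, the 3 vertices {0, 1, 2} are pairwise adjacent, and any tree decomposition puts a clique entirely inside one bag — forcing width ≥ 2. Combining the bounds, tw(G) = 2.

Treewidth 2.
One such decomposition:
Bags: B1 = {0, 2, 7}  B2 = {0, 2, 3}  B3 = {0, 2, 8}  B4 = {0, 1, 2}  B5 = {0, 2, 5}  B6 = {2, 6, 7}  B7 = {0, 2, 4}
Tree: B1–B2, B1–B3, B1–B4, B4–B5, B1–B6, B4–B7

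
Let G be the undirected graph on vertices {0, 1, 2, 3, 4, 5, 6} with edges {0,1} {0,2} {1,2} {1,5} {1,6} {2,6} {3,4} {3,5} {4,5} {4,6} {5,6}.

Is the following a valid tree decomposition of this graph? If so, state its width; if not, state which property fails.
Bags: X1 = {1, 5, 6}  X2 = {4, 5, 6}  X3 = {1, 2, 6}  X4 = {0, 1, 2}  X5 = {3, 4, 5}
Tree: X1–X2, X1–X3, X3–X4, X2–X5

Checking the three conditions: (i) the bags cover all of {0, 1, 2, 3, 4, 5, 6}; (ii) for each edge, some bag contains both endpoints; (iii) the bags containing any fixed vertex form a subtree. All hold, so the decomposition is valid with width 3 − 1 = 2.

Yes; width 2.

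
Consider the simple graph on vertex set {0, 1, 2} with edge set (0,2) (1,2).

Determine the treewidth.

1

A width-1 tree decomposition is:
Bags: B1 = {0, 2}  B2 = {1, 2}
Tree: B1–B2
Every bag has size at most 2, so the width is 2 − 1 = 1 and tw(G) ≤ 1. Any graph with an edge has treewidth ≥ 1, and G has the edge 0–2. Combining the bounds, tw(G) = 1.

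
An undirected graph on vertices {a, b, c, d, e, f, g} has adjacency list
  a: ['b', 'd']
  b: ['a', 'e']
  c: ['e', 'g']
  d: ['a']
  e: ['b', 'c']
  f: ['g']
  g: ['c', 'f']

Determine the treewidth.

1

A width-1 tree decomposition is:
Bags: B1 = {f, g}  B2 = {c, g}  B3 = {c, e}  B4 = {b, e}  B5 = {a, b}  B6 = {a, d}
Tree: B1–B2, B2–B3, B3–B4, B4–B5, B5–B6
Every bag has size at most 2, so the width is 2 − 1 = 1 and tw(G) ≤ 1. Since G has at least one edge (e.g. f–g), it is not an edgeless graph, so tw(G) ≥ 1. Hence tw(G) = 1 exactly.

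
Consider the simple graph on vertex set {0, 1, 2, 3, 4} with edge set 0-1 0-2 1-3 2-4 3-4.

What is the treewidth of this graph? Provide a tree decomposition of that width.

Each bag holds 3 vertices, so the decomposition has width 2, which upper-bounds the treewidth. Since 4–3–1–0–2–4 is a cycle in G, G is not acyclic. Forests are exactly the graphs of treewidth ≤ 1, so tw(G) ≥ 2. The upper and lower bounds meet at 2, so that is the treewidth.

Treewidth 2.
One optimal decomposition is:
Bags: B1 = {1, 3, 4}  B2 = {0, 1, 4}  B3 = {0, 2, 4}
Tree: B1–B2, B2–B3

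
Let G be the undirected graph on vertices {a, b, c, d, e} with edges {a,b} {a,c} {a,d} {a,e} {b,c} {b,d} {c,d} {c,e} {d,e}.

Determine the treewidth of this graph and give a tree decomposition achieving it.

Each bag holds 4 vertices, so the decomposition has width 3, which upper-bounds the treewidth. On the other hand G contains the 4-clique {a, c, d, e}. A clique must lie in a single bag of any decomposition, so no decomposition can have width below 3. Hence tw(G) = 3 exactly.

Treewidth 3.
One such decomposition:
Bags: B1 = {a, c, d, e}  B2 = {a, b, c, d}
Tree: B1–B2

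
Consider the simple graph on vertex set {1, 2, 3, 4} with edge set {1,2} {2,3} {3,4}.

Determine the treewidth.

A width-1 tree decomposition is:
Bags: B1 = {2, 3}  B2 = {3, 4}  B3 = {1, 2}
Tree: B1–B2, B1–B3
Each bag holds 2 vertices, so the decomposition has width 1, which upper-bounds the treewidth. Any graph with an edge has treewidth ≥ 1, and G has the edge 2–3. Therefore the treewidth is 1.

1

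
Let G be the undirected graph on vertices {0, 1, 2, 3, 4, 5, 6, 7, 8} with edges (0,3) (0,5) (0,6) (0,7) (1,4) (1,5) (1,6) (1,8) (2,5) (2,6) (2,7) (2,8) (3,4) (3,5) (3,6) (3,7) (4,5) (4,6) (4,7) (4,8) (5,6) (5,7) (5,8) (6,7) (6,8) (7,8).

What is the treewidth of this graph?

4

A width-4 tree decomposition is:
Bags: B1 = {3, 4, 5, 6, 7}  B2 = {4, 5, 6, 7, 8}  B3 = {2, 5, 6, 7, 8}  B4 = {1, 4, 5, 6, 8}  B5 = {0, 3, 5, 6, 7}
Tree: B1–B2, B2–B3, B2–B4, B1–B5
Every bag has size at most 5, so the width is 5 − 1 = 4 and tw(G) ≤ 4. On the other hand G contains the 5-clique {1, 4, 5, 6, 8}. A clique must lie in a single bag of any decomposition, so no decomposition can have width below 4. Combining the bounds, tw(G) = 4.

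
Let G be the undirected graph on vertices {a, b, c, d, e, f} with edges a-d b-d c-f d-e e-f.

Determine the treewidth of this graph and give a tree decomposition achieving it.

Treewidth 1.
One optimal decomposition is:
Bags: B1 = {d, e}  B2 = {e, f}  B3 = {a, d}  B4 = {c, f}  B5 = {b, d}
Tree: B1–B2, B1–B3, B2–B4, B3–B5

Every bag has size at most 2, so the width is 2 − 1 = 1 and tw(G) ≤ 1. Any graph with an edge has treewidth ≥ 1, and G has the edge e–d. Therefore the treewidth is 1.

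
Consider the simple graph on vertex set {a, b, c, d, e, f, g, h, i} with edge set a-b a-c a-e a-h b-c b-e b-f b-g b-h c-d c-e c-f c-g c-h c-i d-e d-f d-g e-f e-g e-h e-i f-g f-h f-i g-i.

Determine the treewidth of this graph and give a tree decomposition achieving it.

The largest bag has 5 vertices, giving width 4; this decomposition certifies tw(G) ≤ 4. For the lower bound, the 5 vertices {a, b, c, e, h} are pairwise adjacent, and any tree decomposition puts a clique entirely inside one bag — forcing width ≥ 4. Combining the bounds, tw(G) = 4.

Treewidth 4.
Bags: B1 = {b, c, e, f, h}  B2 = {a, b, c, e, h}  B3 = {b, c, e, f, g}  B4 = {c, e, f, g, i}  B5 = {c, d, e, f, g}
Tree: B1–B2, B1–B3, B3–B4, B4–B5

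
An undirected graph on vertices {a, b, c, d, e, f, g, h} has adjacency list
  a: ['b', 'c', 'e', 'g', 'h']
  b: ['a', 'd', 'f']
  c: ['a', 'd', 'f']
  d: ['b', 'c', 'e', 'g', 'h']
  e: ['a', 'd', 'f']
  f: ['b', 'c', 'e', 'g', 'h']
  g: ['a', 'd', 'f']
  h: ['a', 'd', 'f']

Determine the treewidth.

A width-3 tree decomposition is:
Bags: B1 = {a, d, e, f}  B2 = {a, d, f, g}  B3 = {a, d, f, h}  B4 = {a, b, d, f}  B5 = {a, c, d, f}
Tree: B1–B2, B2–B3, B3–B4, B4–B5
Each bag holds 4 vertices, so the decomposition has width 3, which upper-bounds the treewidth. For the lower bound: the 4 vertex sets {e,f}, {a,g}, {d}, {h} are disjoint, each induces a connected subgraph, and every pair is joined by at least one edge of G. Contracting each set to a single vertex therefore yields K_{4} as a minor, and since treewidth is minor-monotone, tw(G) ≥ tw(K_{4}) = 3. Hence tw(G) = 3 exactly.

3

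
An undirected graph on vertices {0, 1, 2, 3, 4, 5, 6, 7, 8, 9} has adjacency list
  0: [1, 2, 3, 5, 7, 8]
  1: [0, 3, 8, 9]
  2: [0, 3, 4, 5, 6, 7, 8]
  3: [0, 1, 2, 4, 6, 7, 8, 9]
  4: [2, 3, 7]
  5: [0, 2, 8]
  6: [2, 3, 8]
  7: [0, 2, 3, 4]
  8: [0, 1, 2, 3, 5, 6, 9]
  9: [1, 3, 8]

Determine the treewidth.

A width-3 tree decomposition is:
Bags: B1 = {0, 1, 3, 8}  B2 = {0, 2, 3, 8}  B3 = {0, 2, 3, 7}  B4 = {0, 2, 5, 8}  B5 = {2, 3, 6, 8}  B6 = {2, 3, 4, 7}  B7 = {1, 3, 8, 9}
Tree: B1–B2, B2–B3, B2–B4, B2–B5, B3–B6, B1–B7
The largest bag has 4 vertices, giving width 3; this decomposition certifies tw(G) ≤ 3. Conversely, {0, 1, 3, 8} is a clique of size 4, and the vertices of any clique must share a bag in every tree decomposition; so some bag has ≥ 4 vertices and tw(G) ≥ 3. Hence tw(G) = 3 exactly.

3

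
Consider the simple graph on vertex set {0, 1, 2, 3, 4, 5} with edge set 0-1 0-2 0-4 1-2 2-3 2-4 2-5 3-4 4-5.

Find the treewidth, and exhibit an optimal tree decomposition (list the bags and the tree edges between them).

Treewidth 2.
One optimal decomposition is:
Bags: B1 = {2, 3, 4}  B2 = {0, 2, 4}  B3 = {0, 1, 2}  B4 = {2, 4, 5}
Tree: B1–B2, B2–B3, B2–B4

Every bag has size at most 3, so the width is 3 − 1 = 2 and tw(G) ≤ 2. Conversely, {0, 1, 2} is a clique of size 3, and the vertices of any clique must share a bag in every tree decomposition; so some bag has ≥ 3 vertices and tw(G) ≥ 2. The upper and lower bounds meet at 2, so that is the treewidth.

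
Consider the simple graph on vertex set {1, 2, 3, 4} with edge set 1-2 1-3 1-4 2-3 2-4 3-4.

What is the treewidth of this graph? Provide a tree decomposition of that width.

Treewidth 3.
One such decomposition:
Bags: B1 = {1, 2, 3, 4}
Tree: (single bag)

With just one bag of size 4, the width is 4 − 1 = 3, so tw(G) ≤ 3. Conversely, {1, 2, 3, 4} is a clique of size 4, and the vertices of any clique must share a bag in every tree decomposition; so some bag has ≥ 4 vertices and tw(G) ≥ 3. The upper and lower bounds meet at 3, so that is the treewidth.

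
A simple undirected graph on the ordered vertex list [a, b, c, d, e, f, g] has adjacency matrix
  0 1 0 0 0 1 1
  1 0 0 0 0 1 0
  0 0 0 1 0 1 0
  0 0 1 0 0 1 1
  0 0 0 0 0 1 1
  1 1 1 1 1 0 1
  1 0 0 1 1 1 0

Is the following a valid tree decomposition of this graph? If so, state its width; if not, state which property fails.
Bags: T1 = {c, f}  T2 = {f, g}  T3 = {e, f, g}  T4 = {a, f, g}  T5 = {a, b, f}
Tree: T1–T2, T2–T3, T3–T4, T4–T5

A tree decomposition must satisfy three properties: every vertex lies in some bag; for every edge, both endpoints lie together in some bag; and for every vertex, the bags containing it form a connected subtree. Here vertex d appears in no bag, so the decomposition is invalid.

No — vertex d appears in no bag.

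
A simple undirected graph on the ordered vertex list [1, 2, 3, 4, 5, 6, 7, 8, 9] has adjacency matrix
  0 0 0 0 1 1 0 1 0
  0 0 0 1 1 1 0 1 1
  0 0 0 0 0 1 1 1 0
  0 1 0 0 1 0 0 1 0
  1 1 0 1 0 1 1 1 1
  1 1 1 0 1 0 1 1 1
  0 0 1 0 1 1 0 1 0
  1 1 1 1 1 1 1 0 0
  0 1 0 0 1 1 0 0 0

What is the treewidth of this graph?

3

A width-3 tree decomposition is:
Bags: B1 = {2, 5, 6, 8}  B2 = {5, 6, 7, 8}  B3 = {2, 4, 5, 8}  B4 = {2, 5, 6, 9}  B5 = {1, 5, 6, 8}  B6 = {3, 6, 7, 8}
Tree: B1–B2, B1–B3, B1–B4, B1–B5, B2–B6
Every bag has size at most 4, so the width is 4 − 1 = 3 and tw(G) ≤ 3. For the lower bound, the 4 vertices {3, 6, 7, 8} are pairwise adjacent, and any tree decomposition puts a clique entirely inside one bag — forcing width ≥ 3. Combining the bounds, tw(G) = 3.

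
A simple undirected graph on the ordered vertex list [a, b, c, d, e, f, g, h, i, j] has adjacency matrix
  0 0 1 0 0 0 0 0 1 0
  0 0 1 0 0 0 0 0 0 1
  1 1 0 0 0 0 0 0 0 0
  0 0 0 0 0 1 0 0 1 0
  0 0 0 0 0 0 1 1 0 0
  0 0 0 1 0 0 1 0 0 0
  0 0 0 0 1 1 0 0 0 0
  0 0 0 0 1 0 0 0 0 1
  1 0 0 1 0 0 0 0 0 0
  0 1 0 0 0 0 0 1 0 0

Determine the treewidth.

2

A width-2 tree decomposition is:
Bags: B1 = {a, b, c}  B2 = {a, b, i}  B3 = {b, d, i}  B4 = {b, d, f}  B5 = {b, f, g}  B6 = {b, e, g}  B7 = {b, e, h}  B8 = {b, h, j}
Tree: B1–B2, B2–B3, B3–B4, B4–B5, B5–B6, B6–B7, B7–B8
The largest bag has 3 vertices, giving width 2; this decomposition certifies tw(G) ≤ 2. The edges b–c–a–i–d–f–g–e–h–j–b form a cycle, so G is not a tree and its treewidth is at least 2. The upper and lower bounds meet at 2, so that is the treewidth.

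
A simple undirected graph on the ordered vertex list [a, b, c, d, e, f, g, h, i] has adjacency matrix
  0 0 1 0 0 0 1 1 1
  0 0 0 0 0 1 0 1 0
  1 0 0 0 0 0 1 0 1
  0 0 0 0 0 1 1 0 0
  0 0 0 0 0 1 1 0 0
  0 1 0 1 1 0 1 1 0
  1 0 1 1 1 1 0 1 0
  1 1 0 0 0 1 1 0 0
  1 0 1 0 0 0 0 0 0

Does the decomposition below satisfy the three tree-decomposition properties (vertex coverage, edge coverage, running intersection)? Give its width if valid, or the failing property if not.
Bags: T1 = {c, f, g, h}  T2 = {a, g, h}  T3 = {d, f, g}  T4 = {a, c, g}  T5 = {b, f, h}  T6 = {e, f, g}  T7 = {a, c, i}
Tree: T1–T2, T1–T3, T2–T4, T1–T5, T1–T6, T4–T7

A tree decomposition must satisfy three properties: every vertex lies in some bag; for every edge, both endpoints lie together in some bag; and for every vertex, the bags containing it form a connected subtree. Here bags containing vertex c are not connected in the tree, so the decomposition is invalid.

No — bags containing vertex c are not connected in the tree.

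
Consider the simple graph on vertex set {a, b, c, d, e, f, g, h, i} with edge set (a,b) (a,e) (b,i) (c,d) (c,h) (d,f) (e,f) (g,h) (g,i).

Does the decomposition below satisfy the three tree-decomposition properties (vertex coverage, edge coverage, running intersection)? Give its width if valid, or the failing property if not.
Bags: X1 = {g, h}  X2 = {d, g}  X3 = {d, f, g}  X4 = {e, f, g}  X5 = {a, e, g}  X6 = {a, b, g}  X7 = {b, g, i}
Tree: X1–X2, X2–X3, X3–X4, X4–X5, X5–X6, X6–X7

A tree decomposition must satisfy three properties: every vertex lies in some bag; for every edge, both endpoints lie together in some bag; and for every vertex, the bags containing it form a connected subtree. Here vertex c appears in no bag, so the decomposition is invalid.

No — vertex c appears in no bag.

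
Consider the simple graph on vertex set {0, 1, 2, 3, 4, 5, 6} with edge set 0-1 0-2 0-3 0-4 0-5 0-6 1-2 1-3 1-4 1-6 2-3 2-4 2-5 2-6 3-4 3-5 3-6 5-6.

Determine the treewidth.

4

A width-4 tree decomposition is:
Bags: B1 = {0, 2, 3, 5, 6}  B2 = {0, 1, 2, 3, 6}  B3 = {0, 1, 2, 3, 4}
Tree: B1–B2, B2–B3
Each bag holds 5 vertices, so the decomposition has width 4, which upper-bounds the treewidth. On the other hand G contains the 5-clique {0, 1, 2, 3, 4}. A clique must lie in a single bag of any decomposition, so no decomposition can have width below 4. Combining the bounds, tw(G) = 4.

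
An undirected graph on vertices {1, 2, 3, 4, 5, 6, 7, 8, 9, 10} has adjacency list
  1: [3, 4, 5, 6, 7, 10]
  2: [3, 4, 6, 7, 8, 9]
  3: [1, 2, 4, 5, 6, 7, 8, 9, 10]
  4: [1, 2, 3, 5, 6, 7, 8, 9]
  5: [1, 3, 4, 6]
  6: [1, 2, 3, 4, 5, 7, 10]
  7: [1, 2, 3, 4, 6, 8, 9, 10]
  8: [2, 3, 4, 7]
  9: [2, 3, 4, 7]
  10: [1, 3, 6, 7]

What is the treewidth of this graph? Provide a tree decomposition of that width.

Treewidth 4.
One optimal decomposition is:
Bags: B1 = {1, 3, 4, 6, 7}  B2 = {1, 3, 6, 7, 10}  B3 = {2, 3, 4, 6, 7}  B4 = {2, 3, 4, 7, 8}  B5 = {1, 3, 4, 5, 6}  B6 = {2, 3, 4, 7, 9}
Tree: B1–B2, B1–B3, B3–B4, B1–B5, B4–B6

Each bag holds 5 vertices, so the decomposition has width 4, which upper-bounds the treewidth. On the other hand G contains the 5-clique {1, 3, 6, 7, 10}. A clique must lie in a single bag of any decomposition, so no decomposition can have width below 4. Combining the bounds, tw(G) = 4.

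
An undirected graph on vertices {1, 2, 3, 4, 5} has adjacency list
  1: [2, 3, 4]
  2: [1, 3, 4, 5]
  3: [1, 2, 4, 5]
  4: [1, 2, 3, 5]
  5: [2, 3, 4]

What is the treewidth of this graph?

3

A width-3 tree decomposition is:
Bags: B1 = {2, 3, 4, 5}  B2 = {1, 2, 3, 4}
Tree: B1–B2
Every bag has size at most 4, so the width is 4 − 1 = 3 and tw(G) ≤ 3. For the lower bound, the 4 vertices {1, 2, 3, 4} are pairwise adjacent, and any tree decomposition puts a clique entirely inside one bag — forcing width ≥ 3. Combining the bounds, tw(G) = 3.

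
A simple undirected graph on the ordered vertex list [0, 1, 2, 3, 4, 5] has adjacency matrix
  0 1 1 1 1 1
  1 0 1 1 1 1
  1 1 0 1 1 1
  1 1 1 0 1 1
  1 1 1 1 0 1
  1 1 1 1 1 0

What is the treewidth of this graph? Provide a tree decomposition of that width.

Treewidth 5.
One optimal decomposition is:
Bags: B1 = {0, 1, 2, 3, 4, 5}
Tree: (single bag)

With just one bag of size 6, the width is 6 − 1 = 5, so tw(G) ≤ 5. On the other hand G contains the 6-clique {0, 1, 2, 3, 4, 5}. A clique must lie in a single bag of any decomposition, so no decomposition can have width below 5. The upper and lower bounds meet at 5, so that is the treewidth.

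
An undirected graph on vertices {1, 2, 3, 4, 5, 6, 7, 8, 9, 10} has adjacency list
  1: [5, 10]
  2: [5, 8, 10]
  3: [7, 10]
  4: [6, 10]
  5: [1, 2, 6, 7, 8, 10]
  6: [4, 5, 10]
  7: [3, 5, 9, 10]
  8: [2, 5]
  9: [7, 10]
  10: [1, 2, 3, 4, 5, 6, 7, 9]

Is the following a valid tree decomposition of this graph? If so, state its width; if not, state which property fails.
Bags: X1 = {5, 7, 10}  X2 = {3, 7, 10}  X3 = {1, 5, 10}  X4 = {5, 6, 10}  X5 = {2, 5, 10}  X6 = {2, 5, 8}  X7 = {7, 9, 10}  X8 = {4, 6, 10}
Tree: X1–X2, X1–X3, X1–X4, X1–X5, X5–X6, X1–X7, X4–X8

Checking the three conditions: (i) the bags cover all of {1, 2, 3, 4, 5, 6, 7, 8, 9, 10}; (ii) for each edge, some bag contains both endpoints; (iii) the bags containing any fixed vertex form a subtree. All hold, so the decomposition is valid with width 3 − 1 = 2.

Yes; width 2.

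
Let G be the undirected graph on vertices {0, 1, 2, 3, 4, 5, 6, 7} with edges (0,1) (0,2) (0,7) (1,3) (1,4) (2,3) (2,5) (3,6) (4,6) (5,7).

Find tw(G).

2

A width-2 tree decomposition is:
Bags: B1 = {1, 4, 6}  B2 = {1, 3, 6}  B3 = {0, 1, 3}  B4 = {0, 2, 3}  B5 = {0, 2, 7}  B6 = {2, 5, 7}
Tree: B1–B2, B2–B3, B3–B4, B4–B5, B5–B6
Each bag holds 3 vertices, so the decomposition has width 2, which upper-bounds the treewidth. Since 4–6–3–1–4 is a cycle in G, G is not acyclic. Forests are exactly the graphs of treewidth ≤ 1, so tw(G) ≥ 2. Hence tw(G) = 2 exactly.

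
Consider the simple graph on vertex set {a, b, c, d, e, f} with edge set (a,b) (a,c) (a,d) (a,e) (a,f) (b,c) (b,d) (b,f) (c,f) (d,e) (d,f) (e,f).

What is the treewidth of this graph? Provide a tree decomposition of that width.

Treewidth 3.
Bags: B1 = {a, b, d, f}  B2 = {a, b, c, f}  B3 = {a, d, e, f}
Tree: B1–B2, B1–B3

Every bag has size at most 4, so the width is 4 − 1 = 3 and tw(G) ≤ 3. For the lower bound, the 4 vertices {a, d, e, f} are pairwise adjacent, and any tree decomposition puts a clique entirely inside one bag — forcing width ≥ 3. Therefore the treewidth is 3.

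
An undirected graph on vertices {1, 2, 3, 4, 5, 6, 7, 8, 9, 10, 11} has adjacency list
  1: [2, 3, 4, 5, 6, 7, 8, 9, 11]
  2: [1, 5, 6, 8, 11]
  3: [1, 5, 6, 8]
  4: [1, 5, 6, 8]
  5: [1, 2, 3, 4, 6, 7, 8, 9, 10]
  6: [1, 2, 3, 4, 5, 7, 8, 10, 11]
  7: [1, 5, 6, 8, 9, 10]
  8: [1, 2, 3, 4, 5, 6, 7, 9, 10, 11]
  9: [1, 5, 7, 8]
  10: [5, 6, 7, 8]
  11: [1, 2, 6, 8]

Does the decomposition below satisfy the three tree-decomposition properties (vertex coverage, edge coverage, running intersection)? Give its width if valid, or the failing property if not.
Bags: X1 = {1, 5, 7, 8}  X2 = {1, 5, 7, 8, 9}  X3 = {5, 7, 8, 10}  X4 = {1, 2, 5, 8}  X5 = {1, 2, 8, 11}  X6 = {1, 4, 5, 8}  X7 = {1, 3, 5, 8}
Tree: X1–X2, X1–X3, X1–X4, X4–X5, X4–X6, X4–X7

A tree decomposition must satisfy three properties: every vertex lies in some bag; for every edge, both endpoints lie together in some bag; and for every vertex, the bags containing it form a connected subtree. Here vertex 6 appears in no bag, so the decomposition is invalid.

No — vertex 6 appears in no bag.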